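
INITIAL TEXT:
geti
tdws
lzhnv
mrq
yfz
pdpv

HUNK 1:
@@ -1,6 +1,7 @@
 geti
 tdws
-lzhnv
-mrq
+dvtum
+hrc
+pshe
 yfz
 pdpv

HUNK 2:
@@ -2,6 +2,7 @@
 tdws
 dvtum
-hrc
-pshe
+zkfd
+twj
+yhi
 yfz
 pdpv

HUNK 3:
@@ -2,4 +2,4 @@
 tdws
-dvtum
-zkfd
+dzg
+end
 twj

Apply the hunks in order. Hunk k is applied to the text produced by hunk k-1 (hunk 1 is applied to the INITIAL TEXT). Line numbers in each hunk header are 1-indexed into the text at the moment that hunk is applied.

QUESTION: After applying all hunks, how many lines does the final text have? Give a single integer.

Answer: 8

Derivation:
Hunk 1: at line 1 remove [lzhnv,mrq] add [dvtum,hrc,pshe] -> 7 lines: geti tdws dvtum hrc pshe yfz pdpv
Hunk 2: at line 2 remove [hrc,pshe] add [zkfd,twj,yhi] -> 8 lines: geti tdws dvtum zkfd twj yhi yfz pdpv
Hunk 3: at line 2 remove [dvtum,zkfd] add [dzg,end] -> 8 lines: geti tdws dzg end twj yhi yfz pdpv
Final line count: 8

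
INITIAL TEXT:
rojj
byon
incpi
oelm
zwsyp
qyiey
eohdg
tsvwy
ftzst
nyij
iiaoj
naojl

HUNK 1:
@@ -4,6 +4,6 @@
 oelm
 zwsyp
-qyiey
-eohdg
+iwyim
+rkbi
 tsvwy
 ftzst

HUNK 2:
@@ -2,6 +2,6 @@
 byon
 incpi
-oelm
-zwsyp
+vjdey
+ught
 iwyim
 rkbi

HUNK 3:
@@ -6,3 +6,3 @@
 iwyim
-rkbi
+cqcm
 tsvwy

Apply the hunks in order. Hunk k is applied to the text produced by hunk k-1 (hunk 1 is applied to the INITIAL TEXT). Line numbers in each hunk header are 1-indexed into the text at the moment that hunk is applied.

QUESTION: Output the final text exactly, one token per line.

Hunk 1: at line 4 remove [qyiey,eohdg] add [iwyim,rkbi] -> 12 lines: rojj byon incpi oelm zwsyp iwyim rkbi tsvwy ftzst nyij iiaoj naojl
Hunk 2: at line 2 remove [oelm,zwsyp] add [vjdey,ught] -> 12 lines: rojj byon incpi vjdey ught iwyim rkbi tsvwy ftzst nyij iiaoj naojl
Hunk 3: at line 6 remove [rkbi] add [cqcm] -> 12 lines: rojj byon incpi vjdey ught iwyim cqcm tsvwy ftzst nyij iiaoj naojl

Answer: rojj
byon
incpi
vjdey
ught
iwyim
cqcm
tsvwy
ftzst
nyij
iiaoj
naojl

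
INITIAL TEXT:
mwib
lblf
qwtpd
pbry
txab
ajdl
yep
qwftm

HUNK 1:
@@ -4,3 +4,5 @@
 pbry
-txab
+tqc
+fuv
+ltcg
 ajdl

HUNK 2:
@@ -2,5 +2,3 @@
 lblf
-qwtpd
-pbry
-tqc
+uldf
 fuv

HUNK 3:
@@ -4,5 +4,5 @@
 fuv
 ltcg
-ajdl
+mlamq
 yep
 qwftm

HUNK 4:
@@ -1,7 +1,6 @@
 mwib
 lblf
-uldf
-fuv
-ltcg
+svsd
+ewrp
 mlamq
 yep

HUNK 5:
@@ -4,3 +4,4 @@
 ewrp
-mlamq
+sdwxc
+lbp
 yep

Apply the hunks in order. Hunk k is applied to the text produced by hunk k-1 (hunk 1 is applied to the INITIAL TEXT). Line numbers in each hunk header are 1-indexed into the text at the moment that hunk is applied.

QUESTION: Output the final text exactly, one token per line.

Answer: mwib
lblf
svsd
ewrp
sdwxc
lbp
yep
qwftm

Derivation:
Hunk 1: at line 4 remove [txab] add [tqc,fuv,ltcg] -> 10 lines: mwib lblf qwtpd pbry tqc fuv ltcg ajdl yep qwftm
Hunk 2: at line 2 remove [qwtpd,pbry,tqc] add [uldf] -> 8 lines: mwib lblf uldf fuv ltcg ajdl yep qwftm
Hunk 3: at line 4 remove [ajdl] add [mlamq] -> 8 lines: mwib lblf uldf fuv ltcg mlamq yep qwftm
Hunk 4: at line 1 remove [uldf,fuv,ltcg] add [svsd,ewrp] -> 7 lines: mwib lblf svsd ewrp mlamq yep qwftm
Hunk 5: at line 4 remove [mlamq] add [sdwxc,lbp] -> 8 lines: mwib lblf svsd ewrp sdwxc lbp yep qwftm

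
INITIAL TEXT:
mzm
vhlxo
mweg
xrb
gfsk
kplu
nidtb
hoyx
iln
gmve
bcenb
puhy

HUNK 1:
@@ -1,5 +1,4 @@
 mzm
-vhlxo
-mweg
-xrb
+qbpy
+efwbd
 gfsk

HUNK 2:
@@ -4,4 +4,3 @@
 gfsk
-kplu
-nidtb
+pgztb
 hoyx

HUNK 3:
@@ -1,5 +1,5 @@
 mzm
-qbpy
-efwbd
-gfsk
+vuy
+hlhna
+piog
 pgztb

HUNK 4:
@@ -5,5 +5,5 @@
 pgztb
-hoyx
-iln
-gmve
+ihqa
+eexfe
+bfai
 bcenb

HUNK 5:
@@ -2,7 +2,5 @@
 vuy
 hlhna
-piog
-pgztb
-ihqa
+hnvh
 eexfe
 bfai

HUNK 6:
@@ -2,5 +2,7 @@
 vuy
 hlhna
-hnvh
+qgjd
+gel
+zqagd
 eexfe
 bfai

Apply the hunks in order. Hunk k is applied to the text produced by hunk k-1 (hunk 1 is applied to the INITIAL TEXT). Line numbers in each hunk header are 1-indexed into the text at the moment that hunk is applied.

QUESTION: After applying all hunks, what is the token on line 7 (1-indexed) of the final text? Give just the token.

Answer: eexfe

Derivation:
Hunk 1: at line 1 remove [vhlxo,mweg,xrb] add [qbpy,efwbd] -> 11 lines: mzm qbpy efwbd gfsk kplu nidtb hoyx iln gmve bcenb puhy
Hunk 2: at line 4 remove [kplu,nidtb] add [pgztb] -> 10 lines: mzm qbpy efwbd gfsk pgztb hoyx iln gmve bcenb puhy
Hunk 3: at line 1 remove [qbpy,efwbd,gfsk] add [vuy,hlhna,piog] -> 10 lines: mzm vuy hlhna piog pgztb hoyx iln gmve bcenb puhy
Hunk 4: at line 5 remove [hoyx,iln,gmve] add [ihqa,eexfe,bfai] -> 10 lines: mzm vuy hlhna piog pgztb ihqa eexfe bfai bcenb puhy
Hunk 5: at line 2 remove [piog,pgztb,ihqa] add [hnvh] -> 8 lines: mzm vuy hlhna hnvh eexfe bfai bcenb puhy
Hunk 6: at line 2 remove [hnvh] add [qgjd,gel,zqagd] -> 10 lines: mzm vuy hlhna qgjd gel zqagd eexfe bfai bcenb puhy
Final line 7: eexfe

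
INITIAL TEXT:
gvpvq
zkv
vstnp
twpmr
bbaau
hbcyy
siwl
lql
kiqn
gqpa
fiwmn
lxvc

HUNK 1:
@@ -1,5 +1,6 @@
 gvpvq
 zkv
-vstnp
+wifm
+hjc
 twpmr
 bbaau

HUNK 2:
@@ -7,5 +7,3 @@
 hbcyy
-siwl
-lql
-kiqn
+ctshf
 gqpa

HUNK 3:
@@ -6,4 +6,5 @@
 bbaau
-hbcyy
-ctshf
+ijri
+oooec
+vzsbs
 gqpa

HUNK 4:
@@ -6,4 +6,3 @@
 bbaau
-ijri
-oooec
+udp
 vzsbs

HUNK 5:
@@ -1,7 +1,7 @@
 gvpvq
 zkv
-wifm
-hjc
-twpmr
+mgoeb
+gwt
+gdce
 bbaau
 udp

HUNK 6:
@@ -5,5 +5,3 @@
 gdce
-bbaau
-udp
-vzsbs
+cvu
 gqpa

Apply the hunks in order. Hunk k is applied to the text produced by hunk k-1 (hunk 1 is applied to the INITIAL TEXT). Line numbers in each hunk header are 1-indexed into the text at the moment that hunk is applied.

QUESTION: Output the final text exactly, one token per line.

Hunk 1: at line 1 remove [vstnp] add [wifm,hjc] -> 13 lines: gvpvq zkv wifm hjc twpmr bbaau hbcyy siwl lql kiqn gqpa fiwmn lxvc
Hunk 2: at line 7 remove [siwl,lql,kiqn] add [ctshf] -> 11 lines: gvpvq zkv wifm hjc twpmr bbaau hbcyy ctshf gqpa fiwmn lxvc
Hunk 3: at line 6 remove [hbcyy,ctshf] add [ijri,oooec,vzsbs] -> 12 lines: gvpvq zkv wifm hjc twpmr bbaau ijri oooec vzsbs gqpa fiwmn lxvc
Hunk 4: at line 6 remove [ijri,oooec] add [udp] -> 11 lines: gvpvq zkv wifm hjc twpmr bbaau udp vzsbs gqpa fiwmn lxvc
Hunk 5: at line 1 remove [wifm,hjc,twpmr] add [mgoeb,gwt,gdce] -> 11 lines: gvpvq zkv mgoeb gwt gdce bbaau udp vzsbs gqpa fiwmn lxvc
Hunk 6: at line 5 remove [bbaau,udp,vzsbs] add [cvu] -> 9 lines: gvpvq zkv mgoeb gwt gdce cvu gqpa fiwmn lxvc

Answer: gvpvq
zkv
mgoeb
gwt
gdce
cvu
gqpa
fiwmn
lxvc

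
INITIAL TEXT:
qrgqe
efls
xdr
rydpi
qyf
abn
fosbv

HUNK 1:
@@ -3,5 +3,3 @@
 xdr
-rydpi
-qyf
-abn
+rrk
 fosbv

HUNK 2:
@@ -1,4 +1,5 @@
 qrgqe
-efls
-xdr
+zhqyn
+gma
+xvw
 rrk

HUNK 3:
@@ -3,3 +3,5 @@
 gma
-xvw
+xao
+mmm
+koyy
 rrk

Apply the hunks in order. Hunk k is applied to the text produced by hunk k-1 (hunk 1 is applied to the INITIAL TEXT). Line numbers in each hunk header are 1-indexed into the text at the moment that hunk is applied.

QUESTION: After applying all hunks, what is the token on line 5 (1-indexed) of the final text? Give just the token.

Answer: mmm

Derivation:
Hunk 1: at line 3 remove [rydpi,qyf,abn] add [rrk] -> 5 lines: qrgqe efls xdr rrk fosbv
Hunk 2: at line 1 remove [efls,xdr] add [zhqyn,gma,xvw] -> 6 lines: qrgqe zhqyn gma xvw rrk fosbv
Hunk 3: at line 3 remove [xvw] add [xao,mmm,koyy] -> 8 lines: qrgqe zhqyn gma xao mmm koyy rrk fosbv
Final line 5: mmm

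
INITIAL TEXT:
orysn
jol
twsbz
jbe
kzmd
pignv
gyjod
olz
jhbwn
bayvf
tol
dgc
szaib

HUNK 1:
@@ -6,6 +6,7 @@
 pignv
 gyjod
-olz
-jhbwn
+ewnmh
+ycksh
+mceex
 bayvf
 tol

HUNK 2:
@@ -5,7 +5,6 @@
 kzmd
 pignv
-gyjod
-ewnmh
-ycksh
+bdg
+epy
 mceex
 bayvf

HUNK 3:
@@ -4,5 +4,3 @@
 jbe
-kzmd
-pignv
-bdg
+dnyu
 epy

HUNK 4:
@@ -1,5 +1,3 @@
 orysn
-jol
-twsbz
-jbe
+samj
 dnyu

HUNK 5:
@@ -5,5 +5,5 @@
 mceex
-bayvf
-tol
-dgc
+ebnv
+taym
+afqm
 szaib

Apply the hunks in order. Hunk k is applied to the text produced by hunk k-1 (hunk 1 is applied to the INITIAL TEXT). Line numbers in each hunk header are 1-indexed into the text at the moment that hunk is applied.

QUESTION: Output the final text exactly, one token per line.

Hunk 1: at line 6 remove [olz,jhbwn] add [ewnmh,ycksh,mceex] -> 14 lines: orysn jol twsbz jbe kzmd pignv gyjod ewnmh ycksh mceex bayvf tol dgc szaib
Hunk 2: at line 5 remove [gyjod,ewnmh,ycksh] add [bdg,epy] -> 13 lines: orysn jol twsbz jbe kzmd pignv bdg epy mceex bayvf tol dgc szaib
Hunk 3: at line 4 remove [kzmd,pignv,bdg] add [dnyu] -> 11 lines: orysn jol twsbz jbe dnyu epy mceex bayvf tol dgc szaib
Hunk 4: at line 1 remove [jol,twsbz,jbe] add [samj] -> 9 lines: orysn samj dnyu epy mceex bayvf tol dgc szaib
Hunk 5: at line 5 remove [bayvf,tol,dgc] add [ebnv,taym,afqm] -> 9 lines: orysn samj dnyu epy mceex ebnv taym afqm szaib

Answer: orysn
samj
dnyu
epy
mceex
ebnv
taym
afqm
szaib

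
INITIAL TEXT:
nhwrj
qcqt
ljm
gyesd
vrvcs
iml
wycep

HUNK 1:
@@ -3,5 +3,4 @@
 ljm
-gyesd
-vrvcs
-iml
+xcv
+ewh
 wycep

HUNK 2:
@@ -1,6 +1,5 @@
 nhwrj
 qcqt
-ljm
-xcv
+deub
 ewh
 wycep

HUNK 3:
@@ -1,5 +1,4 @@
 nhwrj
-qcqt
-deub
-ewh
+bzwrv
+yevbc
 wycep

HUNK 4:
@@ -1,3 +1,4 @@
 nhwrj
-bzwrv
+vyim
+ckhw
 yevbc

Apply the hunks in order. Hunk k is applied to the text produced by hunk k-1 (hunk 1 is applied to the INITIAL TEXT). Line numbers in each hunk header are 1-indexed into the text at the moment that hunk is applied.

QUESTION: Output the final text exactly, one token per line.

Answer: nhwrj
vyim
ckhw
yevbc
wycep

Derivation:
Hunk 1: at line 3 remove [gyesd,vrvcs,iml] add [xcv,ewh] -> 6 lines: nhwrj qcqt ljm xcv ewh wycep
Hunk 2: at line 1 remove [ljm,xcv] add [deub] -> 5 lines: nhwrj qcqt deub ewh wycep
Hunk 3: at line 1 remove [qcqt,deub,ewh] add [bzwrv,yevbc] -> 4 lines: nhwrj bzwrv yevbc wycep
Hunk 4: at line 1 remove [bzwrv] add [vyim,ckhw] -> 5 lines: nhwrj vyim ckhw yevbc wycep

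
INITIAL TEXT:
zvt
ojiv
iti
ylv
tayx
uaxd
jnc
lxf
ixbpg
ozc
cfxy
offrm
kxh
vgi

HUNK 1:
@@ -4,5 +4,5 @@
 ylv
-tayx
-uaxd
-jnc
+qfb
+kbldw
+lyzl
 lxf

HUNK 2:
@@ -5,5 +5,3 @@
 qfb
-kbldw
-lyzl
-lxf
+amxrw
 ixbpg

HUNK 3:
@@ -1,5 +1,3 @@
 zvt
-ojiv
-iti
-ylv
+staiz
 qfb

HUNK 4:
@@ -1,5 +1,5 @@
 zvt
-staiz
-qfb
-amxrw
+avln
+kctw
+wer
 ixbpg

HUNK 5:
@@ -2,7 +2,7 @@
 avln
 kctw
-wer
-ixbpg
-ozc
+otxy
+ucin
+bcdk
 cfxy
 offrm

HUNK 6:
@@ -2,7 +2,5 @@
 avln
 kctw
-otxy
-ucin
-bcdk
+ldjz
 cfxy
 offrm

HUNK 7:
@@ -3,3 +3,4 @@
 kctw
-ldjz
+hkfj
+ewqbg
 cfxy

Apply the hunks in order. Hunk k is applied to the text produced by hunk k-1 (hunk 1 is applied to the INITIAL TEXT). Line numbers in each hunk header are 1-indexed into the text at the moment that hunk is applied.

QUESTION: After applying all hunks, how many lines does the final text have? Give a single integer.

Answer: 9

Derivation:
Hunk 1: at line 4 remove [tayx,uaxd,jnc] add [qfb,kbldw,lyzl] -> 14 lines: zvt ojiv iti ylv qfb kbldw lyzl lxf ixbpg ozc cfxy offrm kxh vgi
Hunk 2: at line 5 remove [kbldw,lyzl,lxf] add [amxrw] -> 12 lines: zvt ojiv iti ylv qfb amxrw ixbpg ozc cfxy offrm kxh vgi
Hunk 3: at line 1 remove [ojiv,iti,ylv] add [staiz] -> 10 lines: zvt staiz qfb amxrw ixbpg ozc cfxy offrm kxh vgi
Hunk 4: at line 1 remove [staiz,qfb,amxrw] add [avln,kctw,wer] -> 10 lines: zvt avln kctw wer ixbpg ozc cfxy offrm kxh vgi
Hunk 5: at line 2 remove [wer,ixbpg,ozc] add [otxy,ucin,bcdk] -> 10 lines: zvt avln kctw otxy ucin bcdk cfxy offrm kxh vgi
Hunk 6: at line 2 remove [otxy,ucin,bcdk] add [ldjz] -> 8 lines: zvt avln kctw ldjz cfxy offrm kxh vgi
Hunk 7: at line 3 remove [ldjz] add [hkfj,ewqbg] -> 9 lines: zvt avln kctw hkfj ewqbg cfxy offrm kxh vgi
Final line count: 9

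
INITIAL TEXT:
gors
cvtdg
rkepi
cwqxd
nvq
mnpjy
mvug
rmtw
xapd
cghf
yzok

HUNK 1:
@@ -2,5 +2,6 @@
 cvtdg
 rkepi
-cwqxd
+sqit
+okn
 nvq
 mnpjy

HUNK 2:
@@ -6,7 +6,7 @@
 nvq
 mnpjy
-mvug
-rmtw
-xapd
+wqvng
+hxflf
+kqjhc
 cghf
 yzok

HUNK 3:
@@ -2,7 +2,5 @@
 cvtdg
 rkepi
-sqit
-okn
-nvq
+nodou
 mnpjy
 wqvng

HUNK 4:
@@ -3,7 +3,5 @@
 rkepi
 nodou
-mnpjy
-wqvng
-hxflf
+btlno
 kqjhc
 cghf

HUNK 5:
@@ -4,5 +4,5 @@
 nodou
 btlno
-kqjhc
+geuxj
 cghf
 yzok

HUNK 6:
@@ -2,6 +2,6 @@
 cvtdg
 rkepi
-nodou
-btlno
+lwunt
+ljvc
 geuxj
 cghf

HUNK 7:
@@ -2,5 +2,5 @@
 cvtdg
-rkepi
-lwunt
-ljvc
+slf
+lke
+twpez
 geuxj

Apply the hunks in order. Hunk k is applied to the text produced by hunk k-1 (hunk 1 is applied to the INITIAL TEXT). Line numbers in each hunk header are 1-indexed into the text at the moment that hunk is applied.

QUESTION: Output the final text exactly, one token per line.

Answer: gors
cvtdg
slf
lke
twpez
geuxj
cghf
yzok

Derivation:
Hunk 1: at line 2 remove [cwqxd] add [sqit,okn] -> 12 lines: gors cvtdg rkepi sqit okn nvq mnpjy mvug rmtw xapd cghf yzok
Hunk 2: at line 6 remove [mvug,rmtw,xapd] add [wqvng,hxflf,kqjhc] -> 12 lines: gors cvtdg rkepi sqit okn nvq mnpjy wqvng hxflf kqjhc cghf yzok
Hunk 3: at line 2 remove [sqit,okn,nvq] add [nodou] -> 10 lines: gors cvtdg rkepi nodou mnpjy wqvng hxflf kqjhc cghf yzok
Hunk 4: at line 3 remove [mnpjy,wqvng,hxflf] add [btlno] -> 8 lines: gors cvtdg rkepi nodou btlno kqjhc cghf yzok
Hunk 5: at line 4 remove [kqjhc] add [geuxj] -> 8 lines: gors cvtdg rkepi nodou btlno geuxj cghf yzok
Hunk 6: at line 2 remove [nodou,btlno] add [lwunt,ljvc] -> 8 lines: gors cvtdg rkepi lwunt ljvc geuxj cghf yzok
Hunk 7: at line 2 remove [rkepi,lwunt,ljvc] add [slf,lke,twpez] -> 8 lines: gors cvtdg slf lke twpez geuxj cghf yzok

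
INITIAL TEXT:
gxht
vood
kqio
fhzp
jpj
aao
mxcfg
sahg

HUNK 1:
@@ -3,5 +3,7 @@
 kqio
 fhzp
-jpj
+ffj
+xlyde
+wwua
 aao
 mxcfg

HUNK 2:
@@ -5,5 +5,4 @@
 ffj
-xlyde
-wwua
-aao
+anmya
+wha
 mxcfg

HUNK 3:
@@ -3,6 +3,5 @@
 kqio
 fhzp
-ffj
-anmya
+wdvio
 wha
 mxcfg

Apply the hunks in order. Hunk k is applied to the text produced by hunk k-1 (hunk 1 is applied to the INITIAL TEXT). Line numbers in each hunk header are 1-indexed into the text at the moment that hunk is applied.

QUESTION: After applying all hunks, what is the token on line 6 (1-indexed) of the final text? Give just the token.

Answer: wha

Derivation:
Hunk 1: at line 3 remove [jpj] add [ffj,xlyde,wwua] -> 10 lines: gxht vood kqio fhzp ffj xlyde wwua aao mxcfg sahg
Hunk 2: at line 5 remove [xlyde,wwua,aao] add [anmya,wha] -> 9 lines: gxht vood kqio fhzp ffj anmya wha mxcfg sahg
Hunk 3: at line 3 remove [ffj,anmya] add [wdvio] -> 8 lines: gxht vood kqio fhzp wdvio wha mxcfg sahg
Final line 6: wha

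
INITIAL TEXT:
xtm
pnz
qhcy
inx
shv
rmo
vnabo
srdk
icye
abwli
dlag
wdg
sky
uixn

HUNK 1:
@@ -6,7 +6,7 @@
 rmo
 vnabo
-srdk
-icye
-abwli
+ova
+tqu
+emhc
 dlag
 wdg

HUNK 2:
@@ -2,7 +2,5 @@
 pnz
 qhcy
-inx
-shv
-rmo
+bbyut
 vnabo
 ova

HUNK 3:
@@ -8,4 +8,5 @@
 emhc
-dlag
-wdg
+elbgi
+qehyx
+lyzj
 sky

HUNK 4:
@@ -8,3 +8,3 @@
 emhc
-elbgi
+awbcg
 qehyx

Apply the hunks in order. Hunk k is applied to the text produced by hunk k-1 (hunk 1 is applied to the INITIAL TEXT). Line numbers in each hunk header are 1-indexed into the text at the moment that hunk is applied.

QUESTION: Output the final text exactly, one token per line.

Hunk 1: at line 6 remove [srdk,icye,abwli] add [ova,tqu,emhc] -> 14 lines: xtm pnz qhcy inx shv rmo vnabo ova tqu emhc dlag wdg sky uixn
Hunk 2: at line 2 remove [inx,shv,rmo] add [bbyut] -> 12 lines: xtm pnz qhcy bbyut vnabo ova tqu emhc dlag wdg sky uixn
Hunk 3: at line 8 remove [dlag,wdg] add [elbgi,qehyx,lyzj] -> 13 lines: xtm pnz qhcy bbyut vnabo ova tqu emhc elbgi qehyx lyzj sky uixn
Hunk 4: at line 8 remove [elbgi] add [awbcg] -> 13 lines: xtm pnz qhcy bbyut vnabo ova tqu emhc awbcg qehyx lyzj sky uixn

Answer: xtm
pnz
qhcy
bbyut
vnabo
ova
tqu
emhc
awbcg
qehyx
lyzj
sky
uixn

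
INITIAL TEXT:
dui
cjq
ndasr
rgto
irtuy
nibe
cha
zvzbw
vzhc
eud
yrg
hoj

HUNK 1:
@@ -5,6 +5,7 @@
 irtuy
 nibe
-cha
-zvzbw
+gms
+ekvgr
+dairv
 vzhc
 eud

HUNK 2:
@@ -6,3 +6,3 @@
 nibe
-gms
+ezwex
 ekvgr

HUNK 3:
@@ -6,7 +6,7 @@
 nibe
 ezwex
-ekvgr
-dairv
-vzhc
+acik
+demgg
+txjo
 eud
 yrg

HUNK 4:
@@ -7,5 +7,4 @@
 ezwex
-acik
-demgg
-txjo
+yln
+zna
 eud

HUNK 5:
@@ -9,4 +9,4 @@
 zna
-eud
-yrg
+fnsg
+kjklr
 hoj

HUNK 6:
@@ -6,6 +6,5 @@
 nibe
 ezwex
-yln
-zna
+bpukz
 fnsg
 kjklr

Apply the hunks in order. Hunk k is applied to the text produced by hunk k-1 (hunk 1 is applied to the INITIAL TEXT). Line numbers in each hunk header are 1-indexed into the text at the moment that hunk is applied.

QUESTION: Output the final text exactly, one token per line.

Hunk 1: at line 5 remove [cha,zvzbw] add [gms,ekvgr,dairv] -> 13 lines: dui cjq ndasr rgto irtuy nibe gms ekvgr dairv vzhc eud yrg hoj
Hunk 2: at line 6 remove [gms] add [ezwex] -> 13 lines: dui cjq ndasr rgto irtuy nibe ezwex ekvgr dairv vzhc eud yrg hoj
Hunk 3: at line 6 remove [ekvgr,dairv,vzhc] add [acik,demgg,txjo] -> 13 lines: dui cjq ndasr rgto irtuy nibe ezwex acik demgg txjo eud yrg hoj
Hunk 4: at line 7 remove [acik,demgg,txjo] add [yln,zna] -> 12 lines: dui cjq ndasr rgto irtuy nibe ezwex yln zna eud yrg hoj
Hunk 5: at line 9 remove [eud,yrg] add [fnsg,kjklr] -> 12 lines: dui cjq ndasr rgto irtuy nibe ezwex yln zna fnsg kjklr hoj
Hunk 6: at line 6 remove [yln,zna] add [bpukz] -> 11 lines: dui cjq ndasr rgto irtuy nibe ezwex bpukz fnsg kjklr hoj

Answer: dui
cjq
ndasr
rgto
irtuy
nibe
ezwex
bpukz
fnsg
kjklr
hoj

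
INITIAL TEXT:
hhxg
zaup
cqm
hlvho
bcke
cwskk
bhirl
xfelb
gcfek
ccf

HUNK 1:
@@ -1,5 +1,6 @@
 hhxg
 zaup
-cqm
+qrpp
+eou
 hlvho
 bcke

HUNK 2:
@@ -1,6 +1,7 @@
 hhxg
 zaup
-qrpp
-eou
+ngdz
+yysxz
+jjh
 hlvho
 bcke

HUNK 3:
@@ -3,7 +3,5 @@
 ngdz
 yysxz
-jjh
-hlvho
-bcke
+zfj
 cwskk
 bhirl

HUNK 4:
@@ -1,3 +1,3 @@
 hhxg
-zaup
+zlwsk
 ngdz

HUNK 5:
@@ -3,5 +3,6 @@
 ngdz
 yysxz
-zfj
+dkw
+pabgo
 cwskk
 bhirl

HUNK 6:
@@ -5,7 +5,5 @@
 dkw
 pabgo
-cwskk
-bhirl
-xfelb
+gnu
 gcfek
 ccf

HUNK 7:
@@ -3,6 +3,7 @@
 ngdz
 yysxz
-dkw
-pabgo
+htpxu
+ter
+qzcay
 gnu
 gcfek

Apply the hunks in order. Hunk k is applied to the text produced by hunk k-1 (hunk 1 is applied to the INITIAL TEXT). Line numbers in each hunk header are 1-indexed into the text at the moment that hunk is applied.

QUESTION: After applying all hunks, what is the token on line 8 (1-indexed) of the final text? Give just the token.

Answer: gnu

Derivation:
Hunk 1: at line 1 remove [cqm] add [qrpp,eou] -> 11 lines: hhxg zaup qrpp eou hlvho bcke cwskk bhirl xfelb gcfek ccf
Hunk 2: at line 1 remove [qrpp,eou] add [ngdz,yysxz,jjh] -> 12 lines: hhxg zaup ngdz yysxz jjh hlvho bcke cwskk bhirl xfelb gcfek ccf
Hunk 3: at line 3 remove [jjh,hlvho,bcke] add [zfj] -> 10 lines: hhxg zaup ngdz yysxz zfj cwskk bhirl xfelb gcfek ccf
Hunk 4: at line 1 remove [zaup] add [zlwsk] -> 10 lines: hhxg zlwsk ngdz yysxz zfj cwskk bhirl xfelb gcfek ccf
Hunk 5: at line 3 remove [zfj] add [dkw,pabgo] -> 11 lines: hhxg zlwsk ngdz yysxz dkw pabgo cwskk bhirl xfelb gcfek ccf
Hunk 6: at line 5 remove [cwskk,bhirl,xfelb] add [gnu] -> 9 lines: hhxg zlwsk ngdz yysxz dkw pabgo gnu gcfek ccf
Hunk 7: at line 3 remove [dkw,pabgo] add [htpxu,ter,qzcay] -> 10 lines: hhxg zlwsk ngdz yysxz htpxu ter qzcay gnu gcfek ccf
Final line 8: gnu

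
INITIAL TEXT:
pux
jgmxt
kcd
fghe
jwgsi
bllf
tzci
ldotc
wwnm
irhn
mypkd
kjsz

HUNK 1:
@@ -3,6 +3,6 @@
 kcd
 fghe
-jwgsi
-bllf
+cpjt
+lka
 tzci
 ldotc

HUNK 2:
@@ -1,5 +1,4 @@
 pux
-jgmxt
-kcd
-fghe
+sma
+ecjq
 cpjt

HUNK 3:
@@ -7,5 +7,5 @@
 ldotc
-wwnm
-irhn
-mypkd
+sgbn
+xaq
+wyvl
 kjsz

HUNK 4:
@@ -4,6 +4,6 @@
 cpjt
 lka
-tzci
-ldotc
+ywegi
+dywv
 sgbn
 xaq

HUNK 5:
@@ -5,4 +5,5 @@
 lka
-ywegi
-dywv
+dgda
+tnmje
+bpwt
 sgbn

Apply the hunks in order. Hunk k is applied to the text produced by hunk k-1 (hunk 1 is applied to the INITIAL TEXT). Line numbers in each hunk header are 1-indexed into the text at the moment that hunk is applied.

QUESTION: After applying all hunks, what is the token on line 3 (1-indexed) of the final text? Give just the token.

Hunk 1: at line 3 remove [jwgsi,bllf] add [cpjt,lka] -> 12 lines: pux jgmxt kcd fghe cpjt lka tzci ldotc wwnm irhn mypkd kjsz
Hunk 2: at line 1 remove [jgmxt,kcd,fghe] add [sma,ecjq] -> 11 lines: pux sma ecjq cpjt lka tzci ldotc wwnm irhn mypkd kjsz
Hunk 3: at line 7 remove [wwnm,irhn,mypkd] add [sgbn,xaq,wyvl] -> 11 lines: pux sma ecjq cpjt lka tzci ldotc sgbn xaq wyvl kjsz
Hunk 4: at line 4 remove [tzci,ldotc] add [ywegi,dywv] -> 11 lines: pux sma ecjq cpjt lka ywegi dywv sgbn xaq wyvl kjsz
Hunk 5: at line 5 remove [ywegi,dywv] add [dgda,tnmje,bpwt] -> 12 lines: pux sma ecjq cpjt lka dgda tnmje bpwt sgbn xaq wyvl kjsz
Final line 3: ecjq

Answer: ecjq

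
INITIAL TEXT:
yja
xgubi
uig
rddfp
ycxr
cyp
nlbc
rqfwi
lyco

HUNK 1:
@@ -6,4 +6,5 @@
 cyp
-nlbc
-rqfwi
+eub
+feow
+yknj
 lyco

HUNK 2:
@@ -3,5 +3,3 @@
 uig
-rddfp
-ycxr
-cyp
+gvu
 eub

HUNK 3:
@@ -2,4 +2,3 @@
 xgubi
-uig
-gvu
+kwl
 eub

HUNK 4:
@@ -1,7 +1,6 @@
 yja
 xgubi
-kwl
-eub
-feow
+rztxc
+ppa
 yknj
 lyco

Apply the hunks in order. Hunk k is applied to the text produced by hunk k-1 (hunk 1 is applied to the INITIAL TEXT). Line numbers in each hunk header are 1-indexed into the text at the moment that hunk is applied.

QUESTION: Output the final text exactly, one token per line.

Answer: yja
xgubi
rztxc
ppa
yknj
lyco

Derivation:
Hunk 1: at line 6 remove [nlbc,rqfwi] add [eub,feow,yknj] -> 10 lines: yja xgubi uig rddfp ycxr cyp eub feow yknj lyco
Hunk 2: at line 3 remove [rddfp,ycxr,cyp] add [gvu] -> 8 lines: yja xgubi uig gvu eub feow yknj lyco
Hunk 3: at line 2 remove [uig,gvu] add [kwl] -> 7 lines: yja xgubi kwl eub feow yknj lyco
Hunk 4: at line 1 remove [kwl,eub,feow] add [rztxc,ppa] -> 6 lines: yja xgubi rztxc ppa yknj lyco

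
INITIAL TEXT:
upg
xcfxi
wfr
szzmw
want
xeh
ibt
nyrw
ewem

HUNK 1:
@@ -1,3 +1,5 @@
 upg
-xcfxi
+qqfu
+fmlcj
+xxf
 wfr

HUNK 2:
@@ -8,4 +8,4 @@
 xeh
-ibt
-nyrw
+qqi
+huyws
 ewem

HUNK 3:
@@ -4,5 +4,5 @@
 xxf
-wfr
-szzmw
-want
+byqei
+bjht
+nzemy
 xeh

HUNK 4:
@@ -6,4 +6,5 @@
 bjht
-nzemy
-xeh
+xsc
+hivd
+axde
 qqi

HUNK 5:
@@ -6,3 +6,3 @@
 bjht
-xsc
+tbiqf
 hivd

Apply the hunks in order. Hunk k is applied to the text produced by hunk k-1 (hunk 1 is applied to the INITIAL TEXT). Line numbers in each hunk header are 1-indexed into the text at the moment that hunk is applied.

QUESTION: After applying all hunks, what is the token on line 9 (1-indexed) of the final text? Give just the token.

Hunk 1: at line 1 remove [xcfxi] add [qqfu,fmlcj,xxf] -> 11 lines: upg qqfu fmlcj xxf wfr szzmw want xeh ibt nyrw ewem
Hunk 2: at line 8 remove [ibt,nyrw] add [qqi,huyws] -> 11 lines: upg qqfu fmlcj xxf wfr szzmw want xeh qqi huyws ewem
Hunk 3: at line 4 remove [wfr,szzmw,want] add [byqei,bjht,nzemy] -> 11 lines: upg qqfu fmlcj xxf byqei bjht nzemy xeh qqi huyws ewem
Hunk 4: at line 6 remove [nzemy,xeh] add [xsc,hivd,axde] -> 12 lines: upg qqfu fmlcj xxf byqei bjht xsc hivd axde qqi huyws ewem
Hunk 5: at line 6 remove [xsc] add [tbiqf] -> 12 lines: upg qqfu fmlcj xxf byqei bjht tbiqf hivd axde qqi huyws ewem
Final line 9: axde

Answer: axde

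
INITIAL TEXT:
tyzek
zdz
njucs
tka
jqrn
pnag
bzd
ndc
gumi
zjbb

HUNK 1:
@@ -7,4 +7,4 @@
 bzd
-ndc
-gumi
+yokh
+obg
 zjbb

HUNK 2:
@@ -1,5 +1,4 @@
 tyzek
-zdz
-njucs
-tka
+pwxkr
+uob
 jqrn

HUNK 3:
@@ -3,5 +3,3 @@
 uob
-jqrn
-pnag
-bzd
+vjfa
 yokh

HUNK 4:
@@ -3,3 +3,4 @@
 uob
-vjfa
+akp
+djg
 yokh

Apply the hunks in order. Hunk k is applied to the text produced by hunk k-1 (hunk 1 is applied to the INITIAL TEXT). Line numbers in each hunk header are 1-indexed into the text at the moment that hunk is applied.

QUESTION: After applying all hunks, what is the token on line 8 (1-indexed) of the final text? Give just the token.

Answer: zjbb

Derivation:
Hunk 1: at line 7 remove [ndc,gumi] add [yokh,obg] -> 10 lines: tyzek zdz njucs tka jqrn pnag bzd yokh obg zjbb
Hunk 2: at line 1 remove [zdz,njucs,tka] add [pwxkr,uob] -> 9 lines: tyzek pwxkr uob jqrn pnag bzd yokh obg zjbb
Hunk 3: at line 3 remove [jqrn,pnag,bzd] add [vjfa] -> 7 lines: tyzek pwxkr uob vjfa yokh obg zjbb
Hunk 4: at line 3 remove [vjfa] add [akp,djg] -> 8 lines: tyzek pwxkr uob akp djg yokh obg zjbb
Final line 8: zjbb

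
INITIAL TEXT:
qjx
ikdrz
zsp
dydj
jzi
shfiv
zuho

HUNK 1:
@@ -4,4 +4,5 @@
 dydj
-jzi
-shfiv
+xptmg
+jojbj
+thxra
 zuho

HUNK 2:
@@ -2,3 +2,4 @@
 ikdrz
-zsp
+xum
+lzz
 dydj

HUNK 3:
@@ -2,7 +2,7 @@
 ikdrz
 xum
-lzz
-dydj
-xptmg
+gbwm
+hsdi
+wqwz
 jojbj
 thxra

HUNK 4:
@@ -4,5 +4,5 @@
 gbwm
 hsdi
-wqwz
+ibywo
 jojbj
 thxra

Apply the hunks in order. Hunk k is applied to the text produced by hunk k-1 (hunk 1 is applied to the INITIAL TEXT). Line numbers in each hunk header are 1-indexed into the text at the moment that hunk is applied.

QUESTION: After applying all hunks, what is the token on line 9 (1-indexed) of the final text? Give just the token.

Hunk 1: at line 4 remove [jzi,shfiv] add [xptmg,jojbj,thxra] -> 8 lines: qjx ikdrz zsp dydj xptmg jojbj thxra zuho
Hunk 2: at line 2 remove [zsp] add [xum,lzz] -> 9 lines: qjx ikdrz xum lzz dydj xptmg jojbj thxra zuho
Hunk 3: at line 2 remove [lzz,dydj,xptmg] add [gbwm,hsdi,wqwz] -> 9 lines: qjx ikdrz xum gbwm hsdi wqwz jojbj thxra zuho
Hunk 4: at line 4 remove [wqwz] add [ibywo] -> 9 lines: qjx ikdrz xum gbwm hsdi ibywo jojbj thxra zuho
Final line 9: zuho

Answer: zuho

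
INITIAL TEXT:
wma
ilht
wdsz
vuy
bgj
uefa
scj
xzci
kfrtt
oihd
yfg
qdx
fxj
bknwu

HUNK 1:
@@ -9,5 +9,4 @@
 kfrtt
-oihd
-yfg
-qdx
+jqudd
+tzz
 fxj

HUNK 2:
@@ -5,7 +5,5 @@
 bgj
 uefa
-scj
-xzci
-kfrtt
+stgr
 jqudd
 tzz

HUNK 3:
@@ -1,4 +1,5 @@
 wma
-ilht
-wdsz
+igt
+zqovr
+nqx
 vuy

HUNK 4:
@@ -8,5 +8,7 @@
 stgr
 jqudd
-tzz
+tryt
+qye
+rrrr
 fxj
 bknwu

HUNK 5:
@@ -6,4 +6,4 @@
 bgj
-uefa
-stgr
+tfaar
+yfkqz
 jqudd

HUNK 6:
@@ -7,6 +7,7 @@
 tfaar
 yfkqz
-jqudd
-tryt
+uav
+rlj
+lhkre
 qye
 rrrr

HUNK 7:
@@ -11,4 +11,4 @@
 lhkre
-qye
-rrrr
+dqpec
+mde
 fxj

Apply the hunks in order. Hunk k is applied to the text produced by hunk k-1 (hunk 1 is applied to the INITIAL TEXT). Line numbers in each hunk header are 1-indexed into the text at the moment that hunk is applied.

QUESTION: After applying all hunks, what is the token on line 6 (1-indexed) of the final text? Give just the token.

Answer: bgj

Derivation:
Hunk 1: at line 9 remove [oihd,yfg,qdx] add [jqudd,tzz] -> 13 lines: wma ilht wdsz vuy bgj uefa scj xzci kfrtt jqudd tzz fxj bknwu
Hunk 2: at line 5 remove [scj,xzci,kfrtt] add [stgr] -> 11 lines: wma ilht wdsz vuy bgj uefa stgr jqudd tzz fxj bknwu
Hunk 3: at line 1 remove [ilht,wdsz] add [igt,zqovr,nqx] -> 12 lines: wma igt zqovr nqx vuy bgj uefa stgr jqudd tzz fxj bknwu
Hunk 4: at line 8 remove [tzz] add [tryt,qye,rrrr] -> 14 lines: wma igt zqovr nqx vuy bgj uefa stgr jqudd tryt qye rrrr fxj bknwu
Hunk 5: at line 6 remove [uefa,stgr] add [tfaar,yfkqz] -> 14 lines: wma igt zqovr nqx vuy bgj tfaar yfkqz jqudd tryt qye rrrr fxj bknwu
Hunk 6: at line 7 remove [jqudd,tryt] add [uav,rlj,lhkre] -> 15 lines: wma igt zqovr nqx vuy bgj tfaar yfkqz uav rlj lhkre qye rrrr fxj bknwu
Hunk 7: at line 11 remove [qye,rrrr] add [dqpec,mde] -> 15 lines: wma igt zqovr nqx vuy bgj tfaar yfkqz uav rlj lhkre dqpec mde fxj bknwu
Final line 6: bgj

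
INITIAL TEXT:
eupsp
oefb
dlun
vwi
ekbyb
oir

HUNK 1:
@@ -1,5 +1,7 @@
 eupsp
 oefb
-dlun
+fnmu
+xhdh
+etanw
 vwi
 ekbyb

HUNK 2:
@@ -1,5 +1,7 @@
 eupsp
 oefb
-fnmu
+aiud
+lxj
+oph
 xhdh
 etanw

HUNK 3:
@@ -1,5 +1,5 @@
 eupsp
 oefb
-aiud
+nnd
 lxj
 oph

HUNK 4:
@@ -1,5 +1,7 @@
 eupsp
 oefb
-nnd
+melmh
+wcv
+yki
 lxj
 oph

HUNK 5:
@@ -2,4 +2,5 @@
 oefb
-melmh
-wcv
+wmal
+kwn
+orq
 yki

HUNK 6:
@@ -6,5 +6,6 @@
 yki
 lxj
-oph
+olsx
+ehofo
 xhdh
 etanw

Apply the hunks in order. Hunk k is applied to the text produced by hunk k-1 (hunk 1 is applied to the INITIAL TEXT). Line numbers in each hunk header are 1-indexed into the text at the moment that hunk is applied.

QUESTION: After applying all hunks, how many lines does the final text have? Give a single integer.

Hunk 1: at line 1 remove [dlun] add [fnmu,xhdh,etanw] -> 8 lines: eupsp oefb fnmu xhdh etanw vwi ekbyb oir
Hunk 2: at line 1 remove [fnmu] add [aiud,lxj,oph] -> 10 lines: eupsp oefb aiud lxj oph xhdh etanw vwi ekbyb oir
Hunk 3: at line 1 remove [aiud] add [nnd] -> 10 lines: eupsp oefb nnd lxj oph xhdh etanw vwi ekbyb oir
Hunk 4: at line 1 remove [nnd] add [melmh,wcv,yki] -> 12 lines: eupsp oefb melmh wcv yki lxj oph xhdh etanw vwi ekbyb oir
Hunk 5: at line 2 remove [melmh,wcv] add [wmal,kwn,orq] -> 13 lines: eupsp oefb wmal kwn orq yki lxj oph xhdh etanw vwi ekbyb oir
Hunk 6: at line 6 remove [oph] add [olsx,ehofo] -> 14 lines: eupsp oefb wmal kwn orq yki lxj olsx ehofo xhdh etanw vwi ekbyb oir
Final line count: 14

Answer: 14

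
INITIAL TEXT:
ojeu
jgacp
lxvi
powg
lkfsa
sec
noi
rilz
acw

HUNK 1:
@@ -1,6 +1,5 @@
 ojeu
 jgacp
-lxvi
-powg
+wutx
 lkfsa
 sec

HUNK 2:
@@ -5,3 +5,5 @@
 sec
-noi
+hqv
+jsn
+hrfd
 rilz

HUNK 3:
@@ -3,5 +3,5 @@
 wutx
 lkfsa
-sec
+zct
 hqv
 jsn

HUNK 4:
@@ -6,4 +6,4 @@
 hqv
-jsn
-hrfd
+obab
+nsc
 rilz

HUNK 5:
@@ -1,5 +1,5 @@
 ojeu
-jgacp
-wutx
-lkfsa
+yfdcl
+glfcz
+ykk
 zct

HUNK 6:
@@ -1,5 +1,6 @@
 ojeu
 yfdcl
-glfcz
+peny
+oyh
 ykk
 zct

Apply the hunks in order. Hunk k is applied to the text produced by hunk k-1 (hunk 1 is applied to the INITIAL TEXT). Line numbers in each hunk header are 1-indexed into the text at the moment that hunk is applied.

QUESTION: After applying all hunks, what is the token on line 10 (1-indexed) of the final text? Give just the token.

Hunk 1: at line 1 remove [lxvi,powg] add [wutx] -> 8 lines: ojeu jgacp wutx lkfsa sec noi rilz acw
Hunk 2: at line 5 remove [noi] add [hqv,jsn,hrfd] -> 10 lines: ojeu jgacp wutx lkfsa sec hqv jsn hrfd rilz acw
Hunk 3: at line 3 remove [sec] add [zct] -> 10 lines: ojeu jgacp wutx lkfsa zct hqv jsn hrfd rilz acw
Hunk 4: at line 6 remove [jsn,hrfd] add [obab,nsc] -> 10 lines: ojeu jgacp wutx lkfsa zct hqv obab nsc rilz acw
Hunk 5: at line 1 remove [jgacp,wutx,lkfsa] add [yfdcl,glfcz,ykk] -> 10 lines: ojeu yfdcl glfcz ykk zct hqv obab nsc rilz acw
Hunk 6: at line 1 remove [glfcz] add [peny,oyh] -> 11 lines: ojeu yfdcl peny oyh ykk zct hqv obab nsc rilz acw
Final line 10: rilz

Answer: rilz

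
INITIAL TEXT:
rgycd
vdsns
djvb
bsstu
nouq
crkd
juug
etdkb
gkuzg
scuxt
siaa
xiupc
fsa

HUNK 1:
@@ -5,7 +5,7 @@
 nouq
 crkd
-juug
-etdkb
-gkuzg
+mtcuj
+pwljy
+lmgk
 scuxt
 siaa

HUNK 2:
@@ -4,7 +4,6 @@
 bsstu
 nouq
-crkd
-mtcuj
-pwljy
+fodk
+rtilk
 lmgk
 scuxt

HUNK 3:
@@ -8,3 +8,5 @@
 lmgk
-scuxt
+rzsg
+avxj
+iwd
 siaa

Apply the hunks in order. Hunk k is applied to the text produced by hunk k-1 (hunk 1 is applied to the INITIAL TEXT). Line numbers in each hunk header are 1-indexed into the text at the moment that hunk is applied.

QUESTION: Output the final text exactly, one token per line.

Hunk 1: at line 5 remove [juug,etdkb,gkuzg] add [mtcuj,pwljy,lmgk] -> 13 lines: rgycd vdsns djvb bsstu nouq crkd mtcuj pwljy lmgk scuxt siaa xiupc fsa
Hunk 2: at line 4 remove [crkd,mtcuj,pwljy] add [fodk,rtilk] -> 12 lines: rgycd vdsns djvb bsstu nouq fodk rtilk lmgk scuxt siaa xiupc fsa
Hunk 3: at line 8 remove [scuxt] add [rzsg,avxj,iwd] -> 14 lines: rgycd vdsns djvb bsstu nouq fodk rtilk lmgk rzsg avxj iwd siaa xiupc fsa

Answer: rgycd
vdsns
djvb
bsstu
nouq
fodk
rtilk
lmgk
rzsg
avxj
iwd
siaa
xiupc
fsa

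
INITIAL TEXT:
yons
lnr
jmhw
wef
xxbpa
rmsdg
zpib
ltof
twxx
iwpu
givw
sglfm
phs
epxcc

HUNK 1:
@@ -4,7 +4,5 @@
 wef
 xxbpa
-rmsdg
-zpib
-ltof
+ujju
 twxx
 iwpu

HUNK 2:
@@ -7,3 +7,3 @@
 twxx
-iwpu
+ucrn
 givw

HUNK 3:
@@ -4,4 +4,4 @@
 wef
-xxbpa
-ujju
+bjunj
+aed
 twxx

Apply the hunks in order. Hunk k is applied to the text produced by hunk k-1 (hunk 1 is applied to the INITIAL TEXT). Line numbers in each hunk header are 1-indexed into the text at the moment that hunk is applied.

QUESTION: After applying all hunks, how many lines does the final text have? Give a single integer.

Answer: 12

Derivation:
Hunk 1: at line 4 remove [rmsdg,zpib,ltof] add [ujju] -> 12 lines: yons lnr jmhw wef xxbpa ujju twxx iwpu givw sglfm phs epxcc
Hunk 2: at line 7 remove [iwpu] add [ucrn] -> 12 lines: yons lnr jmhw wef xxbpa ujju twxx ucrn givw sglfm phs epxcc
Hunk 3: at line 4 remove [xxbpa,ujju] add [bjunj,aed] -> 12 lines: yons lnr jmhw wef bjunj aed twxx ucrn givw sglfm phs epxcc
Final line count: 12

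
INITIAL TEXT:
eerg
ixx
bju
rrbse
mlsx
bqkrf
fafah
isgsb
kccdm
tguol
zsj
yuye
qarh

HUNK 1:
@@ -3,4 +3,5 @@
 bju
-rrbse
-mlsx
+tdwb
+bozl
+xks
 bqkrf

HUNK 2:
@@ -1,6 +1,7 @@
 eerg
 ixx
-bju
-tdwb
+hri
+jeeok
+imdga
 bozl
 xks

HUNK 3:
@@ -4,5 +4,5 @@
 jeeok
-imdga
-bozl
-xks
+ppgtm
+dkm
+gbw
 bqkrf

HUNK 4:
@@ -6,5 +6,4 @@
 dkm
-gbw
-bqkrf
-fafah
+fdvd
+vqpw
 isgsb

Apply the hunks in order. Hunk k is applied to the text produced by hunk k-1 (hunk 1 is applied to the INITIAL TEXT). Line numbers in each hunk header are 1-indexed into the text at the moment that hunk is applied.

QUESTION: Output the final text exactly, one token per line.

Answer: eerg
ixx
hri
jeeok
ppgtm
dkm
fdvd
vqpw
isgsb
kccdm
tguol
zsj
yuye
qarh

Derivation:
Hunk 1: at line 3 remove [rrbse,mlsx] add [tdwb,bozl,xks] -> 14 lines: eerg ixx bju tdwb bozl xks bqkrf fafah isgsb kccdm tguol zsj yuye qarh
Hunk 2: at line 1 remove [bju,tdwb] add [hri,jeeok,imdga] -> 15 lines: eerg ixx hri jeeok imdga bozl xks bqkrf fafah isgsb kccdm tguol zsj yuye qarh
Hunk 3: at line 4 remove [imdga,bozl,xks] add [ppgtm,dkm,gbw] -> 15 lines: eerg ixx hri jeeok ppgtm dkm gbw bqkrf fafah isgsb kccdm tguol zsj yuye qarh
Hunk 4: at line 6 remove [gbw,bqkrf,fafah] add [fdvd,vqpw] -> 14 lines: eerg ixx hri jeeok ppgtm dkm fdvd vqpw isgsb kccdm tguol zsj yuye qarh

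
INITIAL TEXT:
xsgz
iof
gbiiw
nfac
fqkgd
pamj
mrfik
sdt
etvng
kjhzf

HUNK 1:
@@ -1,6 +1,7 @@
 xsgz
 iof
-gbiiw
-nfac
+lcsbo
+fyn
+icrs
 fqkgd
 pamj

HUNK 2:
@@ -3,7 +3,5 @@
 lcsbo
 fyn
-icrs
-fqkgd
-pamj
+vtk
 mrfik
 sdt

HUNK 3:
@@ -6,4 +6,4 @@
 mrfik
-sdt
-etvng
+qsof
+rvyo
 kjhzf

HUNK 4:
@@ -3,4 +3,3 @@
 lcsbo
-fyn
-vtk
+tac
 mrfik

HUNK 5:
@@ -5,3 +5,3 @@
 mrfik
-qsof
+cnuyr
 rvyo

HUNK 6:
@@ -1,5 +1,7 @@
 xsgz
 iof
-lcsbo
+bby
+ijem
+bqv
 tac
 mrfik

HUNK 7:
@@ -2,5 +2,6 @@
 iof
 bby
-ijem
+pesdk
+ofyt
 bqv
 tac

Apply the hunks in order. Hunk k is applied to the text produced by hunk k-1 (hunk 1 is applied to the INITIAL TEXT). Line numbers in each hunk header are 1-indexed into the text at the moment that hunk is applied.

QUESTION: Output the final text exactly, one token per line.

Answer: xsgz
iof
bby
pesdk
ofyt
bqv
tac
mrfik
cnuyr
rvyo
kjhzf

Derivation:
Hunk 1: at line 1 remove [gbiiw,nfac] add [lcsbo,fyn,icrs] -> 11 lines: xsgz iof lcsbo fyn icrs fqkgd pamj mrfik sdt etvng kjhzf
Hunk 2: at line 3 remove [icrs,fqkgd,pamj] add [vtk] -> 9 lines: xsgz iof lcsbo fyn vtk mrfik sdt etvng kjhzf
Hunk 3: at line 6 remove [sdt,etvng] add [qsof,rvyo] -> 9 lines: xsgz iof lcsbo fyn vtk mrfik qsof rvyo kjhzf
Hunk 4: at line 3 remove [fyn,vtk] add [tac] -> 8 lines: xsgz iof lcsbo tac mrfik qsof rvyo kjhzf
Hunk 5: at line 5 remove [qsof] add [cnuyr] -> 8 lines: xsgz iof lcsbo tac mrfik cnuyr rvyo kjhzf
Hunk 6: at line 1 remove [lcsbo] add [bby,ijem,bqv] -> 10 lines: xsgz iof bby ijem bqv tac mrfik cnuyr rvyo kjhzf
Hunk 7: at line 2 remove [ijem] add [pesdk,ofyt] -> 11 lines: xsgz iof bby pesdk ofyt bqv tac mrfik cnuyr rvyo kjhzf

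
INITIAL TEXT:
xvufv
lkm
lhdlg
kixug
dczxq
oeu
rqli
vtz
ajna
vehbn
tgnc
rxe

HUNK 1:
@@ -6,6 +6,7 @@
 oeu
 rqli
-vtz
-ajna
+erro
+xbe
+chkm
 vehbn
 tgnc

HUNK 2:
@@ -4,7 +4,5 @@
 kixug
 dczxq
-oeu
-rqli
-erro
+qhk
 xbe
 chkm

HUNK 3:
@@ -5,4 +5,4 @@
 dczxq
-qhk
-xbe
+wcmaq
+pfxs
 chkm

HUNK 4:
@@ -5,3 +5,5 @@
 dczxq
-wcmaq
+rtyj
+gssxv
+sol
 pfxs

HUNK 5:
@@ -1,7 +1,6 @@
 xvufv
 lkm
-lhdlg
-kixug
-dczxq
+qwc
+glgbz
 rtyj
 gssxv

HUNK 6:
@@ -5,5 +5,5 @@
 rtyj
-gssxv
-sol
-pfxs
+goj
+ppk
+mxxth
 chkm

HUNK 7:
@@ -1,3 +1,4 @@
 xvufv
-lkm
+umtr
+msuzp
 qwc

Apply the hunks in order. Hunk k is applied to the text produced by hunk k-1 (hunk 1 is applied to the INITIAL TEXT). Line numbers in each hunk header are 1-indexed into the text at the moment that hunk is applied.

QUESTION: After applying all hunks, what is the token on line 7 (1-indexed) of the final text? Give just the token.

Answer: goj

Derivation:
Hunk 1: at line 6 remove [vtz,ajna] add [erro,xbe,chkm] -> 13 lines: xvufv lkm lhdlg kixug dczxq oeu rqli erro xbe chkm vehbn tgnc rxe
Hunk 2: at line 4 remove [oeu,rqli,erro] add [qhk] -> 11 lines: xvufv lkm lhdlg kixug dczxq qhk xbe chkm vehbn tgnc rxe
Hunk 3: at line 5 remove [qhk,xbe] add [wcmaq,pfxs] -> 11 lines: xvufv lkm lhdlg kixug dczxq wcmaq pfxs chkm vehbn tgnc rxe
Hunk 4: at line 5 remove [wcmaq] add [rtyj,gssxv,sol] -> 13 lines: xvufv lkm lhdlg kixug dczxq rtyj gssxv sol pfxs chkm vehbn tgnc rxe
Hunk 5: at line 1 remove [lhdlg,kixug,dczxq] add [qwc,glgbz] -> 12 lines: xvufv lkm qwc glgbz rtyj gssxv sol pfxs chkm vehbn tgnc rxe
Hunk 6: at line 5 remove [gssxv,sol,pfxs] add [goj,ppk,mxxth] -> 12 lines: xvufv lkm qwc glgbz rtyj goj ppk mxxth chkm vehbn tgnc rxe
Hunk 7: at line 1 remove [lkm] add [umtr,msuzp] -> 13 lines: xvufv umtr msuzp qwc glgbz rtyj goj ppk mxxth chkm vehbn tgnc rxe
Final line 7: goj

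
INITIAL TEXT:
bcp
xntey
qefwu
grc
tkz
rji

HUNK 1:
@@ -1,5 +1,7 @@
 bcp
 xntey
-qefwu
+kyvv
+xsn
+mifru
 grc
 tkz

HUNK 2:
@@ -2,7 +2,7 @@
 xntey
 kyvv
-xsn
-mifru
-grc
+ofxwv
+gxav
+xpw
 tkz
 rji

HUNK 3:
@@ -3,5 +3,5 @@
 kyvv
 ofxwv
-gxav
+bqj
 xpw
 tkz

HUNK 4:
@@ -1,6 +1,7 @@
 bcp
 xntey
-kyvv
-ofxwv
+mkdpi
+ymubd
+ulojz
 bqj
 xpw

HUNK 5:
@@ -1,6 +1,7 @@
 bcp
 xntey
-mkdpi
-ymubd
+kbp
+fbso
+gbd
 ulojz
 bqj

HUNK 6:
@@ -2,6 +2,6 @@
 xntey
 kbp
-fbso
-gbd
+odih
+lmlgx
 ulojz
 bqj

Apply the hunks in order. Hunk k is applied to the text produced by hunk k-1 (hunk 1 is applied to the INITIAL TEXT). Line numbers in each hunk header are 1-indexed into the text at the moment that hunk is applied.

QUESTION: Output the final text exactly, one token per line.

Answer: bcp
xntey
kbp
odih
lmlgx
ulojz
bqj
xpw
tkz
rji

Derivation:
Hunk 1: at line 1 remove [qefwu] add [kyvv,xsn,mifru] -> 8 lines: bcp xntey kyvv xsn mifru grc tkz rji
Hunk 2: at line 2 remove [xsn,mifru,grc] add [ofxwv,gxav,xpw] -> 8 lines: bcp xntey kyvv ofxwv gxav xpw tkz rji
Hunk 3: at line 3 remove [gxav] add [bqj] -> 8 lines: bcp xntey kyvv ofxwv bqj xpw tkz rji
Hunk 4: at line 1 remove [kyvv,ofxwv] add [mkdpi,ymubd,ulojz] -> 9 lines: bcp xntey mkdpi ymubd ulojz bqj xpw tkz rji
Hunk 5: at line 1 remove [mkdpi,ymubd] add [kbp,fbso,gbd] -> 10 lines: bcp xntey kbp fbso gbd ulojz bqj xpw tkz rji
Hunk 6: at line 2 remove [fbso,gbd] add [odih,lmlgx] -> 10 lines: bcp xntey kbp odih lmlgx ulojz bqj xpw tkz rji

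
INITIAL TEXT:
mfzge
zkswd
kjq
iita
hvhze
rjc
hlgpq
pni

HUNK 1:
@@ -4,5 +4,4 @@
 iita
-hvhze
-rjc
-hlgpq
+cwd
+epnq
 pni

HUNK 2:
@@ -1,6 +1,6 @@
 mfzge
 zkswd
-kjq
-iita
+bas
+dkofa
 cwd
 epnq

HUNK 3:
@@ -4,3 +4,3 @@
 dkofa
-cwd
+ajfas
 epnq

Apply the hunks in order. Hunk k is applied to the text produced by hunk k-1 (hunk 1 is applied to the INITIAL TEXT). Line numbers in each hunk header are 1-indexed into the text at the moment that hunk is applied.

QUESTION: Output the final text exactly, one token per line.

Answer: mfzge
zkswd
bas
dkofa
ajfas
epnq
pni

Derivation:
Hunk 1: at line 4 remove [hvhze,rjc,hlgpq] add [cwd,epnq] -> 7 lines: mfzge zkswd kjq iita cwd epnq pni
Hunk 2: at line 1 remove [kjq,iita] add [bas,dkofa] -> 7 lines: mfzge zkswd bas dkofa cwd epnq pni
Hunk 3: at line 4 remove [cwd] add [ajfas] -> 7 lines: mfzge zkswd bas dkofa ajfas epnq pni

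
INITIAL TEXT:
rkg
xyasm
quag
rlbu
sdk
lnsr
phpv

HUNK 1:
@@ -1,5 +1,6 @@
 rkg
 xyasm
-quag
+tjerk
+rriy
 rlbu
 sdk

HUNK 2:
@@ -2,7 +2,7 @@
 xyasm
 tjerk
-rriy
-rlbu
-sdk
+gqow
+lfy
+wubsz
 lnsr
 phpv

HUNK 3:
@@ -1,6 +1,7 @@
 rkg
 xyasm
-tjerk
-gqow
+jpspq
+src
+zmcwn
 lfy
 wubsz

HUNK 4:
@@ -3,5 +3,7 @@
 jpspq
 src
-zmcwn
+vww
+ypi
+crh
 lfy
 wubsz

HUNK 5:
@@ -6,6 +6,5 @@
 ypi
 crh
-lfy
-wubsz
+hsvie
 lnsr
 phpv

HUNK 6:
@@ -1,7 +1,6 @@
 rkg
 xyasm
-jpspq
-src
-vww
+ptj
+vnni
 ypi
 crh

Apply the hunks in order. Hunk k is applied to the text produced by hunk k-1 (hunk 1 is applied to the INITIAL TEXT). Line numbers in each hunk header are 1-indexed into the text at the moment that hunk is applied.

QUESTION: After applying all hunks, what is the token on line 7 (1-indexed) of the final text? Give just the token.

Answer: hsvie

Derivation:
Hunk 1: at line 1 remove [quag] add [tjerk,rriy] -> 8 lines: rkg xyasm tjerk rriy rlbu sdk lnsr phpv
Hunk 2: at line 2 remove [rriy,rlbu,sdk] add [gqow,lfy,wubsz] -> 8 lines: rkg xyasm tjerk gqow lfy wubsz lnsr phpv
Hunk 3: at line 1 remove [tjerk,gqow] add [jpspq,src,zmcwn] -> 9 lines: rkg xyasm jpspq src zmcwn lfy wubsz lnsr phpv
Hunk 4: at line 3 remove [zmcwn] add [vww,ypi,crh] -> 11 lines: rkg xyasm jpspq src vww ypi crh lfy wubsz lnsr phpv
Hunk 5: at line 6 remove [lfy,wubsz] add [hsvie] -> 10 lines: rkg xyasm jpspq src vww ypi crh hsvie lnsr phpv
Hunk 6: at line 1 remove [jpspq,src,vww] add [ptj,vnni] -> 9 lines: rkg xyasm ptj vnni ypi crh hsvie lnsr phpv
Final line 7: hsvie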